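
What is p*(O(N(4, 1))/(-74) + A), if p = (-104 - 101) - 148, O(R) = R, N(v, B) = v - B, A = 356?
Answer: -9298373/74 ≈ -1.2565e+5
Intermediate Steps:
p = -353 (p = -205 - 148 = -353)
p*(O(N(4, 1))/(-74) + A) = -353*((4 - 1*1)/(-74) + 356) = -353*((4 - 1)*(-1/74) + 356) = -353*(3*(-1/74) + 356) = -353*(-3/74 + 356) = -353*26341/74 = -9298373/74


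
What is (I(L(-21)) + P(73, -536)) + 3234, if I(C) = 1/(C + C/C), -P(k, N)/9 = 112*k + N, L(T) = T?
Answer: -1310521/20 ≈ -65526.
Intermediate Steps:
P(k, N) = -1008*k - 9*N (P(k, N) = -9*(112*k + N) = -9*(N + 112*k) = -1008*k - 9*N)
I(C) = 1/(1 + C) (I(C) = 1/(C + 1) = 1/(1 + C))
(I(L(-21)) + P(73, -536)) + 3234 = (1/(1 - 21) + (-1008*73 - 9*(-536))) + 3234 = (1/(-20) + (-73584 + 4824)) + 3234 = (-1/20 - 68760) + 3234 = -1375201/20 + 3234 = -1310521/20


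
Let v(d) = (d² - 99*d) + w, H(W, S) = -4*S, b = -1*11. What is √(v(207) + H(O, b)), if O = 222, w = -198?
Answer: √22202 ≈ 149.00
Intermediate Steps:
b = -11
v(d) = -198 + d² - 99*d (v(d) = (d² - 99*d) - 198 = -198 + d² - 99*d)
√(v(207) + H(O, b)) = √((-198 + 207² - 99*207) - 4*(-11)) = √((-198 + 42849 - 20493) + 44) = √(22158 + 44) = √22202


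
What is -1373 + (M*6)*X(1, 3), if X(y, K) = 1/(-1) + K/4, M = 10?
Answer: -1388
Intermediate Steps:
X(y, K) = -1 + K/4 (X(y, K) = 1*(-1) + K*(1/4) = -1 + K/4)
-1373 + (M*6)*X(1, 3) = -1373 + (10*6)*(-1 + (1/4)*3) = -1373 + 60*(-1 + 3/4) = -1373 + 60*(-1/4) = -1373 - 15 = -1388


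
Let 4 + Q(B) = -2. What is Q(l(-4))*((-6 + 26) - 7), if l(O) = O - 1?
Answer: -78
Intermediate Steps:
l(O) = -1 + O
Q(B) = -6 (Q(B) = -4 - 2 = -6)
Q(l(-4))*((-6 + 26) - 7) = -6*((-6 + 26) - 7) = -6*(20 - 7) = -6*13 = -78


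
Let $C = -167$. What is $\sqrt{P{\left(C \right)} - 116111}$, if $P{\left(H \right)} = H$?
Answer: $i \sqrt{116278} \approx 341.0 i$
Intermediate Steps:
$\sqrt{P{\left(C \right)} - 116111} = \sqrt{-167 - 116111} = \sqrt{-116278} = i \sqrt{116278}$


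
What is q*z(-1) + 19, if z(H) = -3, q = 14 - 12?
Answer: 13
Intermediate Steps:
q = 2
q*z(-1) + 19 = 2*(-3) + 19 = -6 + 19 = 13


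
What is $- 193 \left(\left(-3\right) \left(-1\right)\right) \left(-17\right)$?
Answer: $9843$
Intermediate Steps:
$- 193 \left(\left(-3\right) \left(-1\right)\right) \left(-17\right) = \left(-193\right) 3 \left(-17\right) = \left(-579\right) \left(-17\right) = 9843$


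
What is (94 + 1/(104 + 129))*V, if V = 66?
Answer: 1445598/233 ≈ 6204.3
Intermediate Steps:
(94 + 1/(104 + 129))*V = (94 + 1/(104 + 129))*66 = (94 + 1/233)*66 = (21903/233)*66 = 1445598/233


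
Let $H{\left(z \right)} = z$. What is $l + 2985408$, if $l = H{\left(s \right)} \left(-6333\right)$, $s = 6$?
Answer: $2947410$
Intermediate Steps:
$l = -37998$ ($l = 6 \left(-6333\right) = -37998$)
$l + 2985408 = -37998 + 2985408 = 2947410$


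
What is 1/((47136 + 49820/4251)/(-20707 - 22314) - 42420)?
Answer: -182882271/7758066360776 ≈ -2.3573e-5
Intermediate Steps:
1/((47136 + 49820/4251)/(-20707 - 22314) - 42420) = 1/((47136 + 49820*(1/4251))/(-43021) - 42420) = 1/((47136 + 49820/4251)*(-1/43021) - 42420) = 1/((200424956/4251)*(-1/43021) - 42420) = 1/(-200424956/182882271 - 42420) = 1/(-7758066360776/182882271) = -182882271/7758066360776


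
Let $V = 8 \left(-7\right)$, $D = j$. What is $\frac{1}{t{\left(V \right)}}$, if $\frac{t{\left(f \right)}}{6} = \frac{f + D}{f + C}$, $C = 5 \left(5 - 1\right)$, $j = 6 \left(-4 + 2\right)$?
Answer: $\frac{3}{34} \approx 0.088235$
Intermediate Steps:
$j = -12$ ($j = 6 \left(-2\right) = -12$)
$D = -12$
$C = 20$ ($C = 5 \cdot 4 = 20$)
$V = -56$
$t{\left(f \right)} = \frac{6 \left(-12 + f\right)}{20 + f}$ ($t{\left(f \right)} = 6 \frac{f - 12}{f + 20} = 6 \frac{-12 + f}{20 + f} = \frac{6 \left(-12 + f\right)}{20 + f}$)
$\frac{1}{t{\left(V \right)}} = \frac{1}{6 \frac{1}{20 - 56} \left(-12 - 56\right)} = \frac{1}{6 \frac{1}{-36} \left(-68\right)} = \frac{1}{6 \left(- \frac{1}{36}\right) \left(-68\right)} = \frac{1}{\frac{34}{3}} = \frac{3}{34}$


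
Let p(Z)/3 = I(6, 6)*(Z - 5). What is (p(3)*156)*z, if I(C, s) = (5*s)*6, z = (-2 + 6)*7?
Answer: -4717440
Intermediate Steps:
z = 28 (z = 4*7 = 28)
I(C, s) = 30*s
p(Z) = -2700 + 540*Z (p(Z) = 3*((30*6)*(Z - 5)) = 3*(180*(-5 + Z)) = 3*(-900 + 180*Z) = -2700 + 540*Z)
(p(3)*156)*z = ((-2700 + 540*3)*156)*28 = ((-2700 + 1620)*156)*28 = -1080*156*28 = -168480*28 = -4717440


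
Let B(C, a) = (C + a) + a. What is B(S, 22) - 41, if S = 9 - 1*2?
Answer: 10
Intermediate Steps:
S = 7 (S = 9 - 2 = 7)
B(C, a) = C + 2*a
B(S, 22) - 41 = (7 + 2*22) - 41 = (7 + 44) - 41 = 51 - 41 = 10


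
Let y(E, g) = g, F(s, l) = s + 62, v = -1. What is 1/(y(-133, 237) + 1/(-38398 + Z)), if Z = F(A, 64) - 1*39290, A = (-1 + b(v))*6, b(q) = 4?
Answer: 77608/18393095 ≈ 0.0042194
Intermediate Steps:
A = 18 (A = (-1 + 4)*6 = 3*6 = 18)
F(s, l) = 62 + s
Z = -39210 (Z = (62 + 18) - 1*39290 = 80 - 39290 = -39210)
1/(y(-133, 237) + 1/(-38398 + Z)) = 1/(237 + 1/(-38398 - 39210)) = 1/(237 + 1/(-77608)) = 1/(237 - 1/77608) = 1/(18393095/77608) = 77608/18393095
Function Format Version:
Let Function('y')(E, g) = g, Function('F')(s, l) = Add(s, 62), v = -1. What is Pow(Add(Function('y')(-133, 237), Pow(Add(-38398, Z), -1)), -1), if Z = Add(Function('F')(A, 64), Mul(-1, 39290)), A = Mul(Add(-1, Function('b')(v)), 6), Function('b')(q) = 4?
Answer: Rational(77608, 18393095) ≈ 0.0042194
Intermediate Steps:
A = 18 (A = Mul(Add(-1, 4), 6) = Mul(3, 6) = 18)
Function('F')(s, l) = Add(62, s)
Z = -39210 (Z = Add(Add(62, 18), Mul(-1, 39290)) = Add(80, -39290) = -39210)
Pow(Add(Function('y')(-133, 237), Pow(Add(-38398, Z), -1)), -1) = Pow(Add(237, Pow(Add(-38398, -39210), -1)), -1) = Pow(Add(237, Pow(-77608, -1)), -1) = Pow(Add(237, Rational(-1, 77608)), -1) = Pow(Rational(18393095, 77608), -1) = Rational(77608, 18393095)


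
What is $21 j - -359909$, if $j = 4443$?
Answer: $453212$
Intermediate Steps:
$21 j - -359909 = 21 \cdot 4443 - -359909 = 93303 + 359909 = 453212$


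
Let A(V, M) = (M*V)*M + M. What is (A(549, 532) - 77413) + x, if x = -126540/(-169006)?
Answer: 13123594400655/84503 ≈ 1.5530e+8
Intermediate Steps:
x = 63270/84503 (x = -126540*(-1/169006) = 63270/84503 ≈ 0.74873)
A(V, M) = M + V*M² (A(V, M) = V*M² + M = M + V*M²)
(A(549, 532) - 77413) + x = (532*(1 + 532*549) - 77413) + 63270/84503 = (532*(1 + 292068) - 77413) + 63270/84503 = (532*292069 - 77413) + 63270/84503 = (155380708 - 77413) + 63270/84503 = 155303295 + 63270/84503 = 13123594400655/84503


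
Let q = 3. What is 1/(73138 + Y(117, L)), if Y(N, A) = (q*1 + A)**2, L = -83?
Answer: 1/79538 ≈ 1.2573e-5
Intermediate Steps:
Y(N, A) = (3 + A)**2 (Y(N, A) = (3*1 + A)**2 = (3 + A)**2)
1/(73138 + Y(117, L)) = 1/(73138 + (3 - 83)**2) = 1/(73138 + (-80)**2) = 1/(73138 + 6400) = 1/79538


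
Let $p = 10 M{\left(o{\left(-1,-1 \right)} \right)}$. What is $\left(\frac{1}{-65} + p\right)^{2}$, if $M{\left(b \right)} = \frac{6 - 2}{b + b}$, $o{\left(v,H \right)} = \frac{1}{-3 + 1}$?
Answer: $\frac{6765201}{4225} \approx 1601.2$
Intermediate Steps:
$o{\left(v,H \right)} = - \frac{1}{2}$ ($o{\left(v,H \right)} = \frac{1}{-2} = - \frac{1}{2}$)
$M{\left(b \right)} = \frac{2}{b}$ ($M{\left(b \right)} = \frac{4}{2 b} = 4 \frac{1}{2 b} = \frac{2}{b}$)
$p = -40$ ($p = 10 \frac{2}{- \frac{1}{2}} = 10 \cdot 2 \left(-2\right) = 10 \left(-4\right) = -40$)
$\left(\frac{1}{-65} + p\right)^{2} = \left(\frac{1}{-65} - 40\right)^{2} = \left(- \frac{1}{65} - 40\right)^{2} = \left(- \frac{2601}{65}\right)^{2} = \frac{6765201}{4225}$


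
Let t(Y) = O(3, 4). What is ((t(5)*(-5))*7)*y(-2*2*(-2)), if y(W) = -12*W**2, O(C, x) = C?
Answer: 80640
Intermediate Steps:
t(Y) = 3
((t(5)*(-5))*7)*y(-2*2*(-2)) = ((3*(-5))*7)*(-12*(-2*2*(-2))**2) = (-15*7)*(-12*(-4*(-2))**2) = -(-1260)*8**2 = -(-1260)*64 = -105*(-768) = 80640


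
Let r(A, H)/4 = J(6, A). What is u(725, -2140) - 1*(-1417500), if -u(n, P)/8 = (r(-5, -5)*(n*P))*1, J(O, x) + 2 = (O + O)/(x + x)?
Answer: -157456100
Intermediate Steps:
J(O, x) = -2 + O/x (J(O, x) = -2 + (O + O)/(x + x) = -2 + (2*O)/((2*x)) = -2 + (2*O)*(1/(2*x)) = -2 + O/x)
r(A, H) = -8 + 24/A (r(A, H) = 4*(-2 + 6/A) = -8 + 24/A)
u(n, P) = 512*P*n/5 (u(n, P) = -8*(-8 + 24/(-5))*(n*P) = -8*(-8 + 24*(-⅕))*(P*n) = -8*(-8 - 24/5)*(P*n) = -8*(-64*P*n/5) = -(-512)*P*n/5 = 512*P*n/5)
u(725, -2140) - 1*(-1417500) = (512/5)*(-2140)*725 - 1*(-1417500) = -158873600 + 1417500 = -157456100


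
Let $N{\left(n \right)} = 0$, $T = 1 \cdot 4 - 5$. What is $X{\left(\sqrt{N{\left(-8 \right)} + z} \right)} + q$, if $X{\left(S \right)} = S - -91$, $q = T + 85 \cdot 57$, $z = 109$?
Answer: $4935 + \sqrt{109} \approx 4945.4$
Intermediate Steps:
$T = -1$ ($T = 4 - 5 = -1$)
$q = 4844$ ($q = -1 + 85 \cdot 57 = -1 + 4845 = 4844$)
$X{\left(S \right)} = 91 + S$ ($X{\left(S \right)} = S + 91 = 91 + S$)
$X{\left(\sqrt{N{\left(-8 \right)} + z} \right)} + q = \left(91 + \sqrt{0 + 109}\right) + 4844 = \left(91 + \sqrt{109}\right) + 4844 = 4935 + \sqrt{109}$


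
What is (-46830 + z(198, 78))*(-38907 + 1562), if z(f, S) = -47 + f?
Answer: 1743227255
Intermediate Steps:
(-46830 + z(198, 78))*(-38907 + 1562) = (-46830 + (-47 + 198))*(-38907 + 1562) = (-46830 + 151)*(-37345) = -46679*(-37345) = 1743227255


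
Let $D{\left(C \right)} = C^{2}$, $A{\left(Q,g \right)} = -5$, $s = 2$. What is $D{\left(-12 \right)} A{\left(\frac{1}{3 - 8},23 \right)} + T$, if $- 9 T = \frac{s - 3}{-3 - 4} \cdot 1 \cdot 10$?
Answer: $- \frac{45370}{63} \approx -720.16$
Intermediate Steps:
$T = - \frac{10}{63}$ ($T = - \frac{\frac{2 - 3}{-3 - 4} \cdot 1 \cdot 10}{9} = - \frac{- \frac{1}{-7} \cdot 1 \cdot 10}{9} = - \frac{\left(-1\right) \left(- \frac{1}{7}\right) 1 \cdot 10}{9} = - \frac{\frac{1}{7} \cdot 1 \cdot 10}{9} = - \frac{\frac{1}{7} \cdot 10}{9} = \left(- \frac{1}{9}\right) \frac{10}{7} = - \frac{10}{63} \approx -0.15873$)
$D{\left(-12 \right)} A{\left(\frac{1}{3 - 8},23 \right)} + T = \left(-12\right)^{2} \left(-5\right) - \frac{10}{63} = 144 \left(-5\right) - \frac{10}{63} = -720 - \frac{10}{63} = - \frac{45370}{63}$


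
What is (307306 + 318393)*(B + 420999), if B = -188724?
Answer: 145334235225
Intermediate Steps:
(307306 + 318393)*(B + 420999) = (307306 + 318393)*(-188724 + 420999) = 625699*232275 = 145334235225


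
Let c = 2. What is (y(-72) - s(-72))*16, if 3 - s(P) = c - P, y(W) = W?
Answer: -16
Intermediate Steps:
s(P) = 1 + P (s(P) = 3 - (2 - P) = 3 + (-2 + P) = 1 + P)
(y(-72) - s(-72))*16 = (-72 - (1 - 72))*16 = (-72 - 1*(-71))*16 = (-72 + 71)*16 = -1*16 = -16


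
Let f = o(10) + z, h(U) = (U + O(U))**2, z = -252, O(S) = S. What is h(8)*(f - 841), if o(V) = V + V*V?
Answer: -251648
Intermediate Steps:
o(V) = V + V**2
h(U) = 4*U**2 (h(U) = (U + U)**2 = (2*U)**2 = 4*U**2)
f = -142 (f = 10*(1 + 10) - 252 = 10*11 - 252 = 110 - 252 = -142)
h(8)*(f - 841) = (4*8**2)*(-142 - 841) = (4*64)*(-983) = 256*(-983) = -251648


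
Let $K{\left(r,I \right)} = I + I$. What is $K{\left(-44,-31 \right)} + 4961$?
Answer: $4899$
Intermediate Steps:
$K{\left(r,I \right)} = 2 I$
$K{\left(-44,-31 \right)} + 4961 = 2 \left(-31\right) + 4961 = -62 + 4961 = 4899$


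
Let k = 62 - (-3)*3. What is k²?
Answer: 5041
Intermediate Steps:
k = 71 (k = 62 - 1*(-9) = 62 + 9 = 71)
k² = 71² = 5041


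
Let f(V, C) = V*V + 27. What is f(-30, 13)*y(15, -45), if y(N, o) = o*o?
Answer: 1877175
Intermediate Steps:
f(V, C) = 27 + V**2 (f(V, C) = V**2 + 27 = 27 + V**2)
y(N, o) = o**2
f(-30, 13)*y(15, -45) = (27 + (-30)**2)*(-45)**2 = (27 + 900)*2025 = 927*2025 = 1877175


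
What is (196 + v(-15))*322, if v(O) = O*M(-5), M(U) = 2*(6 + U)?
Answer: 53452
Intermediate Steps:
M(U) = 12 + 2*U
v(O) = 2*O (v(O) = O*(12 + 2*(-5)) = O*(12 - 10) = O*2 = 2*O)
(196 + v(-15))*322 = (196 + 2*(-15))*322 = (196 - 30)*322 = 166*322 = 53452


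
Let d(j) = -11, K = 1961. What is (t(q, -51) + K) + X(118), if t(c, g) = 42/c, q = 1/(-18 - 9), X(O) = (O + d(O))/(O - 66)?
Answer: 43111/52 ≈ 829.06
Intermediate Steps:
X(O) = (-11 + O)/(-66 + O) (X(O) = (O - 11)/(O - 66) = (-11 + O)/(-66 + O))
q = -1/27 (q = 1/(-27) = -1/27 ≈ -0.037037)
(t(q, -51) + K) + X(118) = (42/(-1/27) + 1961) + (-11 + 118)/(-66 + 118) = (42*(-27) + 1961) + 107/52 = (-1134 + 1961) + (1/52)*107 = 827 + 107/52 = 43111/52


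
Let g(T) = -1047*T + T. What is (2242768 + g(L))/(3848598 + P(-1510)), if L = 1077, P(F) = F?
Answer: 558113/1923544 ≈ 0.29015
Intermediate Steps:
g(T) = -1046*T
(2242768 + g(L))/(3848598 + P(-1510)) = (2242768 - 1046*1077)/(3848598 - 1510) = (2242768 - 1126542)/3847088 = 1116226*(1/3847088) = 558113/1923544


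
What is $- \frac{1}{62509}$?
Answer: $- \frac{1}{62509} \approx -1.5998 \cdot 10^{-5}$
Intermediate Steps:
$- \frac{1}{62509}$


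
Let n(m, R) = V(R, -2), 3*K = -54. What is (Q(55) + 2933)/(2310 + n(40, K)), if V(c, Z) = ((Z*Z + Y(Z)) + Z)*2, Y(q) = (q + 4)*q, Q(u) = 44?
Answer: 2977/2306 ≈ 1.2910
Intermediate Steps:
Y(q) = q*(4 + q) (Y(q) = (4 + q)*q = q*(4 + q))
K = -18 (K = (⅓)*(-54) = -18)
V(c, Z) = 2*Z + 2*Z² + 2*Z*(4 + Z) (V(c, Z) = ((Z*Z + Z*(4 + Z)) + Z)*2 = ((Z² + Z*(4 + Z)) + Z)*2 = (Z + Z² + Z*(4 + Z))*2 = 2*Z + 2*Z² + 2*Z*(4 + Z))
n(m, R) = -4 (n(m, R) = 2*(-2)*(5 + 2*(-2)) = 2*(-2)*(5 - 4) = 2*(-2)*1 = -4)
(Q(55) + 2933)/(2310 + n(40, K)) = (44 + 2933)/(2310 - 4) = 2977/2306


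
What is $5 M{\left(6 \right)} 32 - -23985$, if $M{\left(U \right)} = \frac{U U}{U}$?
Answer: $24945$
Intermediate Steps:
$M{\left(U \right)} = U$ ($M{\left(U \right)} = \frac{U^{2}}{U} = U$)
$5 M{\left(6 \right)} 32 - -23985 = 5 \cdot 6 \cdot 32 - -23985 = 30 \cdot 32 + 23985 = 960 + 23985 = 24945$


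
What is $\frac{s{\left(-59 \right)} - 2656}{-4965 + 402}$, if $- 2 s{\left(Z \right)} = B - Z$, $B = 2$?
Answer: $\frac{199}{338} \approx 0.58876$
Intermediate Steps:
$s{\left(Z \right)} = -1 + \frac{Z}{2}$ ($s{\left(Z \right)} = - \frac{2 - Z}{2} = -1 + \frac{Z}{2}$)
$\frac{s{\left(-59 \right)} - 2656}{-4965 + 402} = \frac{\left(-1 + \frac{1}{2} \left(-59\right)\right) - 2656}{-4965 + 402} = \frac{\left(-1 - \frac{59}{2}\right) - 2656}{-4563} = \left(- \frac{61}{2} - 2656\right) \left(- \frac{1}{4563}\right) = \left(- \frac{5373}{2}\right) \left(- \frac{1}{4563}\right) = \frac{199}{338}$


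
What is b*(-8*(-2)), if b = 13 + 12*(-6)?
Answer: -944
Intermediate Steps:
b = -59 (b = 13 - 72 = -59)
b*(-8*(-2)) = -(-472)*(-2) = -59*16 = -944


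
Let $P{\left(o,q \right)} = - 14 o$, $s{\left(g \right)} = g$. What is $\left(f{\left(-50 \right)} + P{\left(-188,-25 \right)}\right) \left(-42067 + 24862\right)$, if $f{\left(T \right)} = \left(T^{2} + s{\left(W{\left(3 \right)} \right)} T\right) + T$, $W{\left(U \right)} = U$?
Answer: $-84855060$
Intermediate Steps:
$f{\left(T \right)} = T^{2} + 4 T$ ($f{\left(T \right)} = \left(T^{2} + 3 T\right) + T = T^{2} + 4 T$)
$\left(f{\left(-50 \right)} + P{\left(-188,-25 \right)}\right) \left(-42067 + 24862\right) = \left(- 50 \left(4 - 50\right) - -2632\right) \left(-42067 + 24862\right) = \left(\left(-50\right) \left(-46\right) + 2632\right) \left(-17205\right) = \left(2300 + 2632\right) \left(-17205\right) = 4932 \left(-17205\right) = -84855060$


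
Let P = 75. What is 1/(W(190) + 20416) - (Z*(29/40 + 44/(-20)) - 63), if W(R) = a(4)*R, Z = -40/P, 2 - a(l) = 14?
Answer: 84622651/1360200 ≈ 62.213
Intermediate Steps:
a(l) = -12 (a(l) = 2 - 1*14 = 2 - 14 = -12)
Z = -8/15 (Z = -40/75 = -40*1/75 = -8/15 ≈ -0.53333)
W(R) = -12*R
1/(W(190) + 20416) - (Z*(29/40 + 44/(-20)) - 63) = 1/(-12*190 + 20416) - (-8*(29/40 + 44/(-20))/15 - 63) = 1/(-2280 + 20416) - (-8*(29*(1/40) + 44*(-1/20))/15 - 63) = 1/18136 - (-8*(29/40 - 11/5)/15 - 63) = 1/18136 - (-8/15*(-59/40) - 63) = 1/18136 - (59/75 - 63) = 1/18136 - 1*(-4666/75) = 1/18136 + 4666/75 = 84622651/1360200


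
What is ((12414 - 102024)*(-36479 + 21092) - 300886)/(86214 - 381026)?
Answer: -344632046/73703 ≈ -4676.0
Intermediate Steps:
((12414 - 102024)*(-36479 + 21092) - 300886)/(86214 - 381026) = (-89610*(-15387) - 300886)/(-294812) = (1378829070 - 300886)*(-1/294812) = 1378528184*(-1/294812) = -344632046/73703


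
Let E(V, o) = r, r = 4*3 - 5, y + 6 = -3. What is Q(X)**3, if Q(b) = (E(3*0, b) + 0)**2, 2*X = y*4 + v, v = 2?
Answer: 117649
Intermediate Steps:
y = -9 (y = -6 - 3 = -9)
r = 7 (r = 12 - 5 = 7)
X = -17 (X = (-9*4 + 2)/2 = (-36 + 2)/2 = (1/2)*(-34) = -17)
E(V, o) = 7
Q(b) = 49 (Q(b) = (7 + 0)**2 = 7**2 = 49)
Q(X)**3 = 49**3 = 117649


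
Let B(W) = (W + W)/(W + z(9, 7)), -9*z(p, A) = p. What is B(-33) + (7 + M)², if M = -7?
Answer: 33/17 ≈ 1.9412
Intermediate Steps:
z(p, A) = -p/9
B(W) = 2*W/(-1 + W) (B(W) = (W + W)/(W - ⅑*9) = (2*W)/(W - 1) = (2*W)/(-1 + W) = 2*W/(-1 + W))
B(-33) + (7 + M)² = 2*(-33)/(-1 - 33) + (7 - 7)² = 2*(-33)/(-34) + 0² = 2*(-33)*(-1/34) + 0 = 33/17 + 0 = 33/17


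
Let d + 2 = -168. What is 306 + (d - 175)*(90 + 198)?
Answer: -99054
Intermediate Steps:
d = -170 (d = -2 - 168 = -170)
306 + (d - 175)*(90 + 198) = 306 + (-170 - 175)*(90 + 198) = 306 - 345*288 = 306 - 99360 = -99054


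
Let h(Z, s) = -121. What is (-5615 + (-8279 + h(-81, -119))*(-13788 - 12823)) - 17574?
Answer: 223509211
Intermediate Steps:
(-5615 + (-8279 + h(-81, -119))*(-13788 - 12823)) - 17574 = (-5615 + (-8279 - 121)*(-13788 - 12823)) - 17574 = (-5615 - 8400*(-26611)) - 17574 = (-5615 + 223532400) - 17574 = 223526785 - 17574 = 223509211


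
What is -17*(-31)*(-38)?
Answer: -20026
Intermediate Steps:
-17*(-31)*(-38) = 527*(-38) = -20026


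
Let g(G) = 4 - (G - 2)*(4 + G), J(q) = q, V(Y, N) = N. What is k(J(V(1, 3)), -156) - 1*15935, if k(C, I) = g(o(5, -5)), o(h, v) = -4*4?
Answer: -16147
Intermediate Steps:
o(h, v) = -16
g(G) = 4 - (-2 + G)*(4 + G)
k(C, I) = -212 (k(C, I) = 12 - 1*(-16)² - 2*(-16) = 12 - 1*256 + 32 = 12 - 256 + 32 = -212)
k(J(V(1, 3)), -156) - 1*15935 = -212 - 1*15935 = -212 - 15935 = -16147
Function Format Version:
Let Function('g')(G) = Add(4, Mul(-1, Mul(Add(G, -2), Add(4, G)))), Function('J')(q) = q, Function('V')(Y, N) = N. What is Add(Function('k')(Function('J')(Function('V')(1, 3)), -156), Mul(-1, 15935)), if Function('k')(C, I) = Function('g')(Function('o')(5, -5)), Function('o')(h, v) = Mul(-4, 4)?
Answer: -16147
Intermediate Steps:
Function('o')(h, v) = -16
Function('g')(G) = Add(4, Mul(-1, Add(-2, G), Add(4, G))) (Function('g')(G) = Add(4, Mul(-1, Mul(Add(-2, G), Add(4, G)))) = Add(4, Mul(-1, Add(-2, G), Add(4, G))))
Function('k')(C, I) = -212 (Function('k')(C, I) = Add(12, Mul(-1, Pow(-16, 2)), Mul(-2, -16)) = Add(12, Mul(-1, 256), 32) = Add(12, -256, 32) = -212)
Add(Function('k')(Function('J')(Function('V')(1, 3)), -156), Mul(-1, 15935)) = Add(-212, Mul(-1, 15935)) = Add(-212, -15935) = -16147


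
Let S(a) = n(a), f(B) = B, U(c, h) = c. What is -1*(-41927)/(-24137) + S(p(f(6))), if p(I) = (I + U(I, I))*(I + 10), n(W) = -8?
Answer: -235023/24137 ≈ -9.7370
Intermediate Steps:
p(I) = 2*I*(10 + I) (p(I) = (I + I)*(I + 10) = (2*I)*(10 + I) = 2*I*(10 + I))
S(a) = -8
-1*(-41927)/(-24137) + S(p(f(6))) = -1*(-41927)/(-24137) - 8 = 41927*(-1/24137) - 8 = -41927/24137 - 8 = -235023/24137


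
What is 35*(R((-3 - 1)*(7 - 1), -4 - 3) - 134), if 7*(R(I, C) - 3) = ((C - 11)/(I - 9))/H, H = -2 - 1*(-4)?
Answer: -50420/11 ≈ -4583.6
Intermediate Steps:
H = 2 (H = -2 + 4 = 2)
R(I, C) = 3 + (-11 + C)/(14*(-9 + I)) (R(I, C) = 3 + (((C - 11)/(I - 9))/2)/7 = 3 + (((-11 + C)/(-9 + I))*(½))/7 = 3 + ((-11 + C)/(2*(-9 + I)))/7 = 3 + (-11 + C)/(14*(-9 + I)))
35*(R((-3 - 1)*(7 - 1), -4 - 3) - 134) = 35*((-389 + (-4 - 3) + 42*((-3 - 1)*(7 - 1)))/(14*(-9 + (-3 - 1)*(7 - 1))) - 134) = 35*((-389 - 7 + 42*(-4*6))/(14*(-9 - 4*6)) - 134) = 35*((-389 - 7 + 42*(-24))/(14*(-9 - 24)) - 134) = 35*((1/14)*(-389 - 7 - 1008)/(-33) - 134) = 35*((1/14)*(-1/33)*(-1404) - 134) = 35*(234/77 - 134) = 35*(-10084/77) = -50420/11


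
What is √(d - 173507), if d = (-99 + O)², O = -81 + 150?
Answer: I*√172607 ≈ 415.46*I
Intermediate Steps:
O = 69
d = 900 (d = (-99 + 69)² = (-30)² = 900)
√(d - 173507) = √(900 - 173507) = √(-172607) = I*√172607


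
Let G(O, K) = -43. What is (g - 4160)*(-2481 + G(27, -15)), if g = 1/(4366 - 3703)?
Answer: 6961391396/663 ≈ 1.0500e+7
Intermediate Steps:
g = 1/663 ≈ 0.0015083
(g - 4160)*(-2481 + G(27, -15)) = (1/663 - 4160)*(-2481 - 43) = -2758079/663*(-2524) = 6961391396/663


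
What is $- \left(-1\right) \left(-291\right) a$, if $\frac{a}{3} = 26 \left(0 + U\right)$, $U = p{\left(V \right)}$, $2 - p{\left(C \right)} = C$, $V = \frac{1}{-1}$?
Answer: $-68094$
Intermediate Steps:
$V = -1$
$p{\left(C \right)} = 2 - C$
$U = 3$ ($U = 2 - -1 = 2 + 1 = 3$)
$a = 234$ ($a = 3 \cdot 26 \left(0 + 3\right) = 3 \cdot 26 \cdot 3 = 3 \cdot 78 = 234$)
$- \left(-1\right) \left(-291\right) a = - \left(-1\right) \left(-291\right) 234 = \left(-1\right) 291 \cdot 234 = \left(-291\right) 234 = -68094$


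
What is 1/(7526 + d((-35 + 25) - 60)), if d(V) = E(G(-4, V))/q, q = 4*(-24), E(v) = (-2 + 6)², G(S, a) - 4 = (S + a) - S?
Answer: 6/45155 ≈ 0.00013288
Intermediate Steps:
G(S, a) = 4 + a (G(S, a) = 4 + ((S + a) - S) = 4 + a)
E(v) = 16 (E(v) = 4² = 16)
q = -96
d(V) = -⅙ (d(V) = 16/(-96) = 16*(-1/96) = -⅙)
1/(7526 + d((-35 + 25) - 60)) = 1/(7526 - ⅙) = 1/(45155/6) = 6/45155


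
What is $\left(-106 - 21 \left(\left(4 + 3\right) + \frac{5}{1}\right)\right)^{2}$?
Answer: $128164$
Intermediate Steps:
$\left(-106 - 21 \left(\left(4 + 3\right) + \frac{5}{1}\right)\right)^{2} = \left(-106 - 21 \left(7 + 5 \cdot 1\right)\right)^{2} = \left(-106 - 21 \left(7 + 5\right)\right)^{2} = \left(-106 - 252\right)^{2} = \left(-358\right)^{2} = 128164$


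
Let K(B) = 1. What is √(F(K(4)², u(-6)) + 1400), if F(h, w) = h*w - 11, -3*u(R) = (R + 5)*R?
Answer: √1387 ≈ 37.242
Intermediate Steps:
u(R) = -R*(5 + R)/3 (u(R) = -(R + 5)*R/3 = -(5 + R)*R/3 = -R*(5 + R)/3)
F(h, w) = -11 + h*w
√(F(K(4)², u(-6)) + 1400) = √((-11 + 1²*(-⅓*(-6)*(5 - 6))) + 1400) = √((-11 + 1*(-⅓*(-6)*(-1))) + 1400) = √((-11 + 1*(-2)) + 1400) = √((-11 - 2) + 1400) = √(-13 + 1400) = √1387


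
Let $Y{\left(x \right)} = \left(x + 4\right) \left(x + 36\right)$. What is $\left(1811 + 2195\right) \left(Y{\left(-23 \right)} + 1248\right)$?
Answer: $4010006$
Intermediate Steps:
$Y{\left(x \right)} = \left(4 + x\right) \left(36 + x\right)$
$\left(1811 + 2195\right) \left(Y{\left(-23 \right)} + 1248\right) = \left(1811 + 2195\right) \left(\left(144 + \left(-23\right)^{2} + 40 \left(-23\right)\right) + 1248\right) = 4006 \left(\left(144 + 529 - 920\right) + 1248\right) = 4006 \left(-247 + 1248\right) = 4006 \cdot 1001 = 4010006$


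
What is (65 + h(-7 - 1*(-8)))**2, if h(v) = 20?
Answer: 7225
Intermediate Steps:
(65 + h(-7 - 1*(-8)))**2 = (65 + 20)**2 = 85**2 = 7225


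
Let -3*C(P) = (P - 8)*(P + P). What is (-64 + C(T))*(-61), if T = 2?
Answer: 3416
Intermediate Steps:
C(P) = -2*P*(-8 + P)/3 (C(P) = -(P - 8)*(P + P)/3 = -(-8 + P)*2*P/3 = -2*P*(-8 + P)/3)
(-64 + C(T))*(-61) = (-64 + (2/3)*2*(8 - 1*2))*(-61) = (-64 + (2/3)*2*(8 - 2))*(-61) = (-64 + (2/3)*2*6)*(-61) = (-64 + 8)*(-61) = -56*(-61) = 3416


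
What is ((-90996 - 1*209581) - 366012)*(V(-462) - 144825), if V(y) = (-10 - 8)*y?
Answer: 90995397801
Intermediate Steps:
V(y) = -18*y
((-90996 - 1*209581) - 366012)*(V(-462) - 144825) = ((-90996 - 1*209581) - 366012)*(-18*(-462) - 144825) = ((-90996 - 209581) - 366012)*(8316 - 144825) = (-300577 - 366012)*(-136509) = -666589*(-136509) = 90995397801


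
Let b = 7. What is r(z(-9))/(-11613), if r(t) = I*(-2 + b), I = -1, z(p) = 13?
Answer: 5/11613 ≈ 0.00043055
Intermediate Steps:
r(t) = -5 (r(t) = -(-2 + 7) = -1*5 = -5)
r(z(-9))/(-11613) = -5/(-11613) = -5*(-1/11613) = 5/11613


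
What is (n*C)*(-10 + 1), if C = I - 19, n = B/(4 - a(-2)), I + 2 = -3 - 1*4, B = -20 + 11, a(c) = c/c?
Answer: -756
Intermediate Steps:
a(c) = 1
B = -9
I = -9 (I = -2 + (-3 - 1*4) = -2 + (-3 - 4) = -2 - 7 = -9)
n = -3 (n = -9/(4 - 1*1) = -9/(4 - 1) = -9/3 = -9*⅓ = -3)
C = -28 (C = -9 - 19 = -28)
(n*C)*(-10 + 1) = (-3*(-28))*(-10 + 1) = 84*(-9) = -756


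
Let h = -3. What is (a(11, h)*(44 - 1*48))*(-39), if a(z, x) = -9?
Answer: -1404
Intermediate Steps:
(a(11, h)*(44 - 1*48))*(-39) = -9*(44 - 1*48)*(-39) = -9*(44 - 48)*(-39) = -9*(-4)*(-39) = 36*(-39) = -1404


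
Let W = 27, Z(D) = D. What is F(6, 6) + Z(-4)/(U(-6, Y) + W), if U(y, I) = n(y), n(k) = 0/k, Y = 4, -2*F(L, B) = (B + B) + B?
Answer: -247/27 ≈ -9.1481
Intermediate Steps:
F(L, B) = -3*B/2 (F(L, B) = -((B + B) + B)/2 = -(2*B + B)/2 = -3*B/2)
n(k) = 0
U(y, I) = 0
F(6, 6) + Z(-4)/(U(-6, Y) + W) = -3/2*6 - 4/(0 + 27) = -9 - 4/27 = -247/27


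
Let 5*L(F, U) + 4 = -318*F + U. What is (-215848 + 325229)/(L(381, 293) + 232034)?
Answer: 546905/1039301 ≈ 0.52622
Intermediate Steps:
L(F, U) = -⅘ - 318*F/5 + U/5 (L(F, U) = -⅘ + (-318*F + U)/5 = -⅘ + (U - 318*F)/5 = -⅘ + (-318*F/5 + U/5) = -⅘ - 318*F/5 + U/5)
(-215848 + 325229)/(L(381, 293) + 232034) = (-215848 + 325229)/((-⅘ - 318/5*381 + (⅕)*293) + 232034) = 109381/((-⅘ - 121158/5 + 293/5) + 232034) = 109381/(-120869/5 + 232034) = 109381/(1039301/5) = 109381*(5/1039301) = 546905/1039301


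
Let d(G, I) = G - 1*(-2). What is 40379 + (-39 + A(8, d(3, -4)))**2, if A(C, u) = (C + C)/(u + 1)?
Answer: 375292/9 ≈ 41699.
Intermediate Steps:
d(G, I) = 2 + G (d(G, I) = G + 2 = 2 + G)
A(C, u) = 2*C/(1 + u) (A(C, u) = (2*C)/(1 + u) = 2*C/(1 + u))
40379 + (-39 + A(8, d(3, -4)))**2 = 40379 + (-39 + 2*8/(1 + (2 + 3)))**2 = 40379 + (-39 + 2*8/(1 + 5))**2 = 40379 + (-39 + 2*8/6)**2 = 40379 + (-39 + 2*8*(1/6))**2 = 40379 + (-39 + 8/3)**2 = 40379 + (-109/3)**2 = 40379 + 11881/9 = 375292/9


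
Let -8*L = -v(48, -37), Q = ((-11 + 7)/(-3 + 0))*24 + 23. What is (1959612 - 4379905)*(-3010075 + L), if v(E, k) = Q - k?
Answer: 14570471237211/2 ≈ 7.2852e+12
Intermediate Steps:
Q = 55 (Q = -4/(-3)*24 + 23 = -4*(-⅓)*24 + 23 = (4/3)*24 + 23 = 32 + 23 = 55)
v(E, k) = 55 - k
L = 23/2 (L = -(-1)*(55 - 1*(-37))/8 = -(-1)*(55 + 37)/8 = -(-1)*92/8 = -⅛*(-92) = 23/2 ≈ 11.500)
(1959612 - 4379905)*(-3010075 + L) = (1959612 - 4379905)*(-3010075 + 23/2) = -2420293*(-6020127/2) = 14570471237211/2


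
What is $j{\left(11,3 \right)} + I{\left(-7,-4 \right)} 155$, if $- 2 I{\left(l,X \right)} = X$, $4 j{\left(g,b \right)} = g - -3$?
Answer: $\frac{627}{2} \approx 313.5$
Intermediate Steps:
$j{\left(g,b \right)} = \frac{3}{4} + \frac{g}{4}$ ($j{\left(g,b \right)} = \frac{g - -3}{4} = \frac{g + 3}{4} = \frac{3 + g}{4} = \frac{3}{4} + \frac{g}{4}$)
$I{\left(l,X \right)} = - \frac{X}{2}$
$j{\left(11,3 \right)} + I{\left(-7,-4 \right)} 155 = \left(\frac{3}{4} + \frac{1}{4} \cdot 11\right) + \left(- \frac{1}{2}\right) \left(-4\right) 155 = \left(\frac{3}{4} + \frac{11}{4}\right) + 2 \cdot 155 = \frac{7}{2} + 310 = \frac{627}{2}$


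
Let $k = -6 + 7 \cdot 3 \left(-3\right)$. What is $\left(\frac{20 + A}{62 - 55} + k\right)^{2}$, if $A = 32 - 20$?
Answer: $\frac{203401}{49} \approx 4151.0$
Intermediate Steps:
$A = 12$
$k = -69$ ($k = -6 + 7 \left(-9\right) = -6 - 63 = -69$)
$\left(\frac{20 + A}{62 - 55} + k\right)^{2} = \left(\frac{20 + 12}{62 - 55} - 69\right)^{2} = \left(\frac{32}{7} - 69\right)^{2} = \left(- \frac{451}{7}\right)^{2} = \frac{203401}{49}$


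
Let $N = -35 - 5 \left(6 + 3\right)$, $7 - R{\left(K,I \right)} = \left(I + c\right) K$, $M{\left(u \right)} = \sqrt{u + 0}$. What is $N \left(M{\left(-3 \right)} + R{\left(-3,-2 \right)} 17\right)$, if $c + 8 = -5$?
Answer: $51680 - 80 i \sqrt{3} \approx 51680.0 - 138.56 i$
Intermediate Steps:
$c = -13$ ($c = -8 - 5 = -13$)
$M{\left(u \right)} = \sqrt{u}$
$R{\left(K,I \right)} = 7 - K \left(-13 + I\right)$ ($R{\left(K,I \right)} = 7 - \left(I - 13\right) K = 7 - \left(-13 + I\right) K = 7 - K \left(-13 + I\right)$)
$N = -80$ ($N = -35 - 45 = -80$)
$N \left(M{\left(-3 \right)} + R{\left(-3,-2 \right)} 17\right) = - 80 \left(\sqrt{-3} + \left(7 + 13 \left(-3\right) - \left(-2\right) \left(-3\right)\right) 17\right) = - 80 \left(i \sqrt{3} + \left(7 - 39 - 6\right) 17\right) = - 80 \left(i \sqrt{3} - 646\right) = - 80 \left(-646 + i \sqrt{3}\right) = 51680 - 80 i \sqrt{3}$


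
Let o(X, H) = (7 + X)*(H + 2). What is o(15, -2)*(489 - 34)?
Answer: 0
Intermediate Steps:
o(X, H) = (2 + H)*(7 + X) (o(X, H) = (7 + X)*(2 + H) = (2 + H)*(7 + X))
o(15, -2)*(489 - 34) = (14 + 2*15 + 7*(-2) - 2*15)*(489 - 34) = (14 + 30 - 14 - 30)*455 = 0*455 = 0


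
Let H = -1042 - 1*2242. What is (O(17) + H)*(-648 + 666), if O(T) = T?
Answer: -58806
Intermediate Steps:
H = -3284 (H = -1042 - 2242 = -3284)
(O(17) + H)*(-648 + 666) = (17 - 3284)*(-648 + 666) = -3267*18 = -58806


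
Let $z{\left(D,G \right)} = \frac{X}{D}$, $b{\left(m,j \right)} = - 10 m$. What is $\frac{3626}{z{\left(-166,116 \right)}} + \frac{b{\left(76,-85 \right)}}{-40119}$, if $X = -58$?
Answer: $\frac{12074156042}{1163451} \approx 10378.0$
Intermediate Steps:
$z{\left(D,G \right)} = - \frac{58}{D}$
$\frac{3626}{z{\left(-166,116 \right)}} + \frac{b{\left(76,-85 \right)}}{-40119} = \frac{3626}{\left(-58\right) \frac{1}{-166}} + \frac{\left(-10\right) 76}{-40119} = \frac{3626}{\left(-58\right) \left(- \frac{1}{166}\right)} - - \frac{760}{40119} = \frac{3626}{\frac{29}{83}} + \frac{760}{40119} = 3626 \cdot \frac{83}{29} + \frac{760}{40119} = \frac{300958}{29} + \frac{760}{40119} = \frac{12074156042}{1163451}$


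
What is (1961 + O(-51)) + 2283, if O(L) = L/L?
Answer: 4245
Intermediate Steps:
O(L) = 1
(1961 + O(-51)) + 2283 = (1961 + 1) + 2283 = 1962 + 2283 = 4245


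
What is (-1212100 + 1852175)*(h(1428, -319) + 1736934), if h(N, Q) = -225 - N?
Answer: 1110709986075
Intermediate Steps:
(-1212100 + 1852175)*(h(1428, -319) + 1736934) = (-1212100 + 1852175)*((-225 - 1*1428) + 1736934) = 640075*((-225 - 1428) + 1736934) = 640075*(-1653 + 1736934) = 640075*1735281 = 1110709986075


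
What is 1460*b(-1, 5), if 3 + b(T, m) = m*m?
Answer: 32120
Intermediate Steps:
b(T, m) = -3 + m² (b(T, m) = -3 + m*m = -3 + m²)
1460*b(-1, 5) = 1460*(-3 + 5²) = 1460*(-3 + 25) = 1460*22 = 32120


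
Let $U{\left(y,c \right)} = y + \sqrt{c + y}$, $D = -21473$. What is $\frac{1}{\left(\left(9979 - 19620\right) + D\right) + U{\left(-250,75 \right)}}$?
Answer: $- \frac{31364}{983700671} - \frac{5 i \sqrt{7}}{983700671} \approx -3.1884 \cdot 10^{-5} - 1.3448 \cdot 10^{-8} i$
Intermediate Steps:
$\frac{1}{\left(\left(9979 - 19620\right) + D\right) + U{\left(-250,75 \right)}} = \frac{1}{\left(\left(9979 - 19620\right) - 21473\right) - \left(250 - \sqrt{75 - 250}\right)} = \frac{1}{\left(-9641 - 21473\right) - \left(250 - \sqrt{-175}\right)} = \frac{1}{-31114 - \left(250 - 5 i \sqrt{7}\right)} = \frac{1}{-31364 + 5 i \sqrt{7}}$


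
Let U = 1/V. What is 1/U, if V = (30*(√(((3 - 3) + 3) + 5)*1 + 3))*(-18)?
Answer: -1620 - 1080*√2 ≈ -3147.4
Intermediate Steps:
V = -1620 - 1080*√2 (V = (30*(√((0 + 3) + 5)*1 + 3))*(-18) = (30*(√(3 + 5)*1 + 3))*(-18) = (30*(√8*1 + 3))*(-18) = (30*((2*√2)*1 + 3))*(-18) = (30*(2*√2 + 3))*(-18) = (30*(3 + 2*√2))*(-18) = (90 + 60*√2)*(-18) = -1620 - 1080*√2 ≈ -3147.4)
U = 1/(-1620 - 1080*√2) ≈ -0.00031773
1/U = 1/(-1/180 + √2/270)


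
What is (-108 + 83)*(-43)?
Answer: 1075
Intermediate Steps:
(-108 + 83)*(-43) = -25*(-43) = 1075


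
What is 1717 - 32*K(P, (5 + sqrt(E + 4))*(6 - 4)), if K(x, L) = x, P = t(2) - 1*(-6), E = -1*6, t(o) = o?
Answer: 1461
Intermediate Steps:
E = -6
P = 8 (P = 2 - 1*(-6) = 2 + 6 = 8)
1717 - 32*K(P, (5 + sqrt(E + 4))*(6 - 4)) = 1717 - 32*8 = 1717 - 1*256 = 1717 - 256 = 1461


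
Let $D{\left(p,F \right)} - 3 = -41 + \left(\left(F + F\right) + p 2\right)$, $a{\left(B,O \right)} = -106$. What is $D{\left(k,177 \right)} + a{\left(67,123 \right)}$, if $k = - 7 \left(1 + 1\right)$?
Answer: $182$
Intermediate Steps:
$k = -14$ ($k = \left(-7\right) 2 = -14$)
$D{\left(p,F \right)} = -38 + 2 F + 2 p$ ($D{\left(p,F \right)} = 3 - \left(41 - 2 F - p 2\right) = 3 - \left(41 - 2 F - 2 p\right) = 3 + \left(-41 + 2 F + 2 p\right) = -38 + 2 F + 2 p$)
$D{\left(k,177 \right)} + a{\left(67,123 \right)} = \left(-38 + 2 \cdot 177 + 2 \left(-14\right)\right) - 106 = \left(-38 + 354 - 28\right) - 106 = 288 - 106 = 182$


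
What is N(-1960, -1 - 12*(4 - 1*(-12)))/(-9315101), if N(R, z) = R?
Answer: 1960/9315101 ≈ 0.00021041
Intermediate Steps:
N(-1960, -1 - 12*(4 - 1*(-12)))/(-9315101) = -1960/(-9315101) = -1960*(-1/9315101) = 1960/9315101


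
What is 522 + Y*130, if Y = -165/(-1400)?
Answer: 15045/28 ≈ 537.32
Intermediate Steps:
Y = 33/280 (Y = -165*(-1/1400) = 33/280 ≈ 0.11786)
522 + Y*130 = 522 + (33/280)*130 = 522 + 429/28 = 15045/28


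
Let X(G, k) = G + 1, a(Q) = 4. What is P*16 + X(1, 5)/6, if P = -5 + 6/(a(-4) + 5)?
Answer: -69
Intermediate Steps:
X(G, k) = 1 + G
P = -13/3 (P = -5 + 6/(4 + 5) = -5 + 6/9 = -5 + 6*(⅑) = -5 + ⅔ = -13/3 ≈ -4.3333)
P*16 + X(1, 5)/6 = -13/3*16 + (1 + 1)/6 = -208/3 + 2*(⅙) = -208/3 + ⅓ = -69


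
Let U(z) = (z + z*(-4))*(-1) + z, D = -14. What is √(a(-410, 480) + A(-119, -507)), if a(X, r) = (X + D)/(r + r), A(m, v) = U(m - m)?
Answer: I*√1590/60 ≈ 0.66458*I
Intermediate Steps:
U(z) = 4*z (U(z) = (z - 4*z)*(-1) + z = -3*z*(-1) + z = 3*z + z = 4*z)
A(m, v) = 0 (A(m, v) = 4*(m - m) = 4*0 = 0)
a(X, r) = (-14 + X)/(2*r) (a(X, r) = (X - 14)/(r + r) = (-14 + X)/((2*r)) = (-14 + X)*(1/(2*r)) = (-14 + X)/(2*r))
√(a(-410, 480) + A(-119, -507)) = √((½)*(-14 - 410)/480 + 0) = √((½)*(1/480)*(-424) + 0) = √(-53/120 + 0) = √(-53/120) = I*√1590/60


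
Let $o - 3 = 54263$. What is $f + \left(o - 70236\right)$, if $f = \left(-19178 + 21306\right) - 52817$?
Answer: $-66659$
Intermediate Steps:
$o = 54266$ ($o = 3 + 54263 = 54266$)
$f = -50689$ ($f = 2128 - 52817 = -50689$)
$f + \left(o - 70236\right) = -50689 + \left(54266 - 70236\right) = -50689 - 15970 = -66659$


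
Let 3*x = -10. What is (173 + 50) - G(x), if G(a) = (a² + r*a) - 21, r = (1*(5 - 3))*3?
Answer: 2276/9 ≈ 252.89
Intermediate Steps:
x = -10/3 (x = (⅓)*(-10) = -10/3 ≈ -3.3333)
r = 6 (r = (1*2)*3 = 2*3 = 6)
G(a) = -21 + a² + 6*a (G(a) = (a² + 6*a) - 21 = -21 + a² + 6*a)
(173 + 50) - G(x) = (173 + 50) - (-21 + (-10/3)² + 6*(-10/3)) = 223 - (-21 + 100/9 - 20) = 223 - 1*(-269/9) = 223 + 269/9 = 2276/9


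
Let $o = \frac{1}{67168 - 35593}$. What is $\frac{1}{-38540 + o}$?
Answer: $- \frac{31575}{1216900499} \approx -2.5947 \cdot 10^{-5}$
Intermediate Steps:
$o = \frac{1}{31575} \approx 3.1671 \cdot 10^{-5}$
$\frac{1}{-38540 + o} = \frac{1}{-38540 + \frac{1}{31575}} = \frac{1}{- \frac{1216900499}{31575}} = - \frac{31575}{1216900499}$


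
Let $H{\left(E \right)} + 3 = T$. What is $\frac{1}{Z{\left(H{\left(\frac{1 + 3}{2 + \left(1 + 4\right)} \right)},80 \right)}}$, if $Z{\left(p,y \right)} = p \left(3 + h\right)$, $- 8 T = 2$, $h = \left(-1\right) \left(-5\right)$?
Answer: $- \frac{1}{26} \approx -0.038462$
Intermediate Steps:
$h = 5$
$T = - \frac{1}{4}$ ($T = \left(- \frac{1}{8}\right) 2 = - \frac{1}{4} \approx -0.25$)
$H{\left(E \right)} = - \frac{13}{4}$ ($H{\left(E \right)} = -3 - \frac{1}{4} = - \frac{13}{4}$)
$Z{\left(p,y \right)} = 8 p$ ($Z{\left(p,y \right)} = p \left(3 + 5\right) = p 8 = 8 p$)
$\frac{1}{Z{\left(H{\left(\frac{1 + 3}{2 + \left(1 + 4\right)} \right)},80 \right)}} = \frac{1}{8 \left(- \frac{13}{4}\right)} = \frac{1}{-26} = - \frac{1}{26}$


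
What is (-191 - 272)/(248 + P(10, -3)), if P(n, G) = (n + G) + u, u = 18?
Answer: -463/273 ≈ -1.6960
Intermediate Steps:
P(n, G) = 18 + G + n (P(n, G) = (n + G) + 18 = (G + n) + 18 = 18 + G + n)
(-191 - 272)/(248 + P(10, -3)) = (-191 - 272)/(248 + (18 - 3 + 10)) = -463/(248 + 25) = -463/273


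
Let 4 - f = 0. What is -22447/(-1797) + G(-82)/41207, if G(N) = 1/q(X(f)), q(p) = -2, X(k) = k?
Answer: 1849945261/148097958 ≈ 12.491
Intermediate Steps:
f = 4 (f = 4 - 1*0 = 4 + 0 = 4)
G(N) = -½ (G(N) = 1/(-2) = -½)
-22447/(-1797) + G(-82)/41207 = -22447/(-1797) - ½/41207 = -22447*(-1/1797) - ½*1/41207 = 22447/1797 - 1/82414 = 1849945261/148097958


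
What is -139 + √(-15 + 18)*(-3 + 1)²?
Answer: -139 + 4*√3 ≈ -132.07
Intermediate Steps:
-139 + √(-15 + 18)*(-3 + 1)² = -139 + √3*(-2)² = -139 + √3*4 = -139 + 4*√3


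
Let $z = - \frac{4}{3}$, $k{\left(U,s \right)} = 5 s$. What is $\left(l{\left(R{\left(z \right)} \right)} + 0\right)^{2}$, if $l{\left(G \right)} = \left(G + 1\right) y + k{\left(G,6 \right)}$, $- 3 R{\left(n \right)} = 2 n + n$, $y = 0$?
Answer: $900$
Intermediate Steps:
$z = - \frac{4}{3}$ ($z = \left(-4\right) \frac{1}{3} = - \frac{4}{3} \approx -1.3333$)
$R{\left(n \right)} = - n$ ($R{\left(n \right)} = - \frac{2 n + n}{3} = - \frac{3 n}{3} = - n$)
$l{\left(G \right)} = 30$ ($l{\left(G \right)} = \left(G + 1\right) 0 + 5 \cdot 6 = \left(1 + G\right) 0 + 30 = 0 + 30 = 30$)
$\left(l{\left(R{\left(z \right)} \right)} + 0\right)^{2} = \left(30 + 0\right)^{2} = 30^{2} = 900$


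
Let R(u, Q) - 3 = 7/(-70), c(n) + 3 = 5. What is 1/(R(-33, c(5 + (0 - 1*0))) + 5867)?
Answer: 10/58699 ≈ 0.00017036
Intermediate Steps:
c(n) = 2 (c(n) = -3 + 5 = 2)
R(u, Q) = 29/10 (R(u, Q) = 3 + 7/(-70) = 3 + 7*(-1/70) = 3 - 1/10 = 29/10)
1/(R(-33, c(5 + (0 - 1*0))) + 5867) = 1/(29/10 + 5867) = 1/(58699/10) = 10/58699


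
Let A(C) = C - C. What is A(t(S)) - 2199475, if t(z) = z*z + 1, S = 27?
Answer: -2199475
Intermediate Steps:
t(z) = 1 + z² (t(z) = z² + 1 = 1 + z²)
A(C) = 0
A(t(S)) - 2199475 = 0 - 2199475 = -2199475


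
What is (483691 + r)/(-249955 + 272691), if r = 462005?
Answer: 59106/1421 ≈ 41.595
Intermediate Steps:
(483691 + r)/(-249955 + 272691) = (483691 + 462005)/(-249955 + 272691) = 945696/22736 = 945696*(1/22736) = 59106/1421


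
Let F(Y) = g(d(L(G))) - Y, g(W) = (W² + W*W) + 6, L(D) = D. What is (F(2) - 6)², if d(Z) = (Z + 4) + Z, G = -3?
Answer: 36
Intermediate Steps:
d(Z) = 4 + 2*Z (d(Z) = (4 + Z) + Z = 4 + 2*Z)
g(W) = 6 + 2*W² (g(W) = (W² + W²) + 6 = 2*W² + 6 = 6 + 2*W²)
F(Y) = 14 - Y (F(Y) = (6 + 2*(4 + 2*(-3))²) - Y = (6 + 2*(4 - 6)²) - Y = (6 + 2*(-2)²) - Y = (6 + 2*4) - Y = (6 + 8) - Y = 14 - Y)
(F(2) - 6)² = ((14 - 1*2) - 6)² = ((14 - 2) - 6)² = (12 - 6)² = 6² = 36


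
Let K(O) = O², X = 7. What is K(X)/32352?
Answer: 49/32352 ≈ 0.0015146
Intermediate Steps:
K(X)/32352 = 7²/32352 = 49*(1/32352) = 49/32352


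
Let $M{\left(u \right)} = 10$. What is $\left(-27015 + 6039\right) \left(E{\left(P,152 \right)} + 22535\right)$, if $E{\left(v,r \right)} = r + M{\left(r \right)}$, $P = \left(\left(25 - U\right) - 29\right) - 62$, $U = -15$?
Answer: $-476092272$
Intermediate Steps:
$P = -51$ ($P = \left(\left(25 - -15\right) - 29\right) - 62 = \left(\left(25 + 15\right) - 29\right) - 62 = \left(40 - 29\right) - 62 = 11 - 62 = -51$)
$E{\left(v,r \right)} = 10 + r$ ($E{\left(v,r \right)} = r + 10 = 10 + r$)
$\left(-27015 + 6039\right) \left(E{\left(P,152 \right)} + 22535\right) = \left(-27015 + 6039\right) \left(\left(10 + 152\right) + 22535\right) = - 20976 \left(162 + 22535\right) = \left(-20976\right) 22697 = -476092272$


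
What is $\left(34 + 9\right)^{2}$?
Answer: $1849$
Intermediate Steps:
$\left(34 + 9\right)^{2} = 43^{2} = 1849$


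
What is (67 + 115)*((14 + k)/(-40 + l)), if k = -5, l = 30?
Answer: -819/5 ≈ -163.80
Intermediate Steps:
(67 + 115)*((14 + k)/(-40 + l)) = (67 + 115)*((14 - 5)/(-40 + 30)) = 182*(9/(-10)) = 182*(9*(-⅒)) = 182*(-9/10) = -819/5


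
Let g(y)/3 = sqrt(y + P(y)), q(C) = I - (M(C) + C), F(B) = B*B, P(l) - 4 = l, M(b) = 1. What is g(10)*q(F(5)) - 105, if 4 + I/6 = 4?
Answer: -105 - 156*sqrt(6) ≈ -487.12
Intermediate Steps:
I = 0 (I = -24 + 6*4 = -24 + 24 = 0)
P(l) = 4 + l
F(B) = B**2
q(C) = -1 - C (q(C) = 0 - (1 + C) = 0 + (-1 - C) = -1 - C)
g(y) = 3*sqrt(4 + 2*y) (g(y) = 3*sqrt(y + (4 + y)) = 3*sqrt(4 + 2*y))
g(10)*q(F(5)) - 105 = (3*sqrt(4 + 2*10))*(-1 - 1*5**2) - 105 = (3*sqrt(4 + 20))*(-1 - 1*25) - 105 = (3*sqrt(24))*(-1 - 25) - 105 = (3*(2*sqrt(6)))*(-26) - 105 = (6*sqrt(6))*(-26) - 105 = -156*sqrt(6) - 105 = -105 - 156*sqrt(6)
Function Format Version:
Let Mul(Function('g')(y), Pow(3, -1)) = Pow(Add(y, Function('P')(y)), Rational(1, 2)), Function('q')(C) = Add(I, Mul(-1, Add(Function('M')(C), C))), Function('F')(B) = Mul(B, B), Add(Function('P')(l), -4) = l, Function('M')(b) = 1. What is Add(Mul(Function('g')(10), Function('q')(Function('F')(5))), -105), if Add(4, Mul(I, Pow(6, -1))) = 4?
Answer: Add(-105, Mul(-156, Pow(6, Rational(1, 2)))) ≈ -487.12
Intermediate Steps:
I = 0 (I = Add(-24, Mul(6, 4)) = Add(-24, 24) = 0)
Function('P')(l) = Add(4, l)
Function('F')(B) = Pow(B, 2)
Function('q')(C) = Add(-1, Mul(-1, C)) (Function('q')(C) = Add(0, Mul(-1, Add(1, C))) = Add(0, Add(-1, Mul(-1, C))) = Add(-1, Mul(-1, C)))
Function('g')(y) = Mul(3, Pow(Add(4, Mul(2, y)), Rational(1, 2))) (Function('g')(y) = Mul(3, Pow(Add(y, Add(4, y)), Rational(1, 2))) = Mul(3, Pow(Add(4, Mul(2, y)), Rational(1, 2))))
Add(Mul(Function('g')(10), Function('q')(Function('F')(5))), -105) = Add(Mul(Mul(3, Pow(Add(4, Mul(2, 10)), Rational(1, 2))), Add(-1, Mul(-1, Pow(5, 2)))), -105) = Add(Mul(Mul(3, Pow(Add(4, 20), Rational(1, 2))), Add(-1, Mul(-1, 25))), -105) = Add(Mul(Mul(3, Pow(24, Rational(1, 2))), Add(-1, -25)), -105) = Add(Mul(Mul(3, Mul(2, Pow(6, Rational(1, 2)))), -26), -105) = Add(Mul(Mul(6, Pow(6, Rational(1, 2))), -26), -105) = Add(Mul(-156, Pow(6, Rational(1, 2))), -105) = Add(-105, Mul(-156, Pow(6, Rational(1, 2))))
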